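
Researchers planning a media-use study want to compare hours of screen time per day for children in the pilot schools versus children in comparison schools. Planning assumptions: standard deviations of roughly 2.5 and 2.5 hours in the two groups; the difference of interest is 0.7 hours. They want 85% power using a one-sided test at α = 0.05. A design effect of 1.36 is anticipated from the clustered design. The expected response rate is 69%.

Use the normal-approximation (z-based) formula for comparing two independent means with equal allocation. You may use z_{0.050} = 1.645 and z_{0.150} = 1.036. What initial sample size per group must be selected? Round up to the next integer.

n = 362 per group

n = (z_α + z_β)² · (σ₁² + σ₂²) / δ²
  = (1.645 + 1.036)² · (2.5² + 2.5² = 12.5) / 0.7²
  = 7.1878 · 12.5 / 0.49
  = 183.36
Design effect: 1.36 × 183.36 = 249.37.
Adjust for 69% response: 249.37 / 0.69 = 361.41.
Round up → n = 362 per group.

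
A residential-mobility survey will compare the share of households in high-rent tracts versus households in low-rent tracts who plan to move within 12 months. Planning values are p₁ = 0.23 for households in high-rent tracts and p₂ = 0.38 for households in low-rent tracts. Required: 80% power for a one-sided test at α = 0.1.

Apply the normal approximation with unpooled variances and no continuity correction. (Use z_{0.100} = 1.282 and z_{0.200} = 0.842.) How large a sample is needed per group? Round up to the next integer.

n = 83 per group

n = (z_α + z_β)² · [p₁(1−p₁) + p₂(1−p₂)] / (p₁ − p₂)²
  = (1.282 + 0.842)² · (0.23·0.77 + 0.38·0.62) / (-0.15)²
  = (2.124)² · (0.1771 + 0.2356) / 0.0225
  = 4.5114 · 0.4127 / 0.0225
  = 82.75
Round up → n = 83 per group.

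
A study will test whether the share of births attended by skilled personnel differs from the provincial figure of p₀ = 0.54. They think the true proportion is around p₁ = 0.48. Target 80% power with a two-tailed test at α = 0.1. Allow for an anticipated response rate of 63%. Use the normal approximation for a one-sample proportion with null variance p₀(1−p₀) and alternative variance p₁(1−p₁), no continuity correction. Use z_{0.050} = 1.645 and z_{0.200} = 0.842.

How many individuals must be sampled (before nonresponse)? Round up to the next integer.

n = [z_{α/2}·√(p₀q₀) + z_β·√(p₁q₁)]² / (p₁ − p₀)²
  = [1.645·√(0.54·0.46) + 0.842·√(0.48·0.52)]² / (-0.06)²
  = [1.645·0.4984 + 0.842·0.4996]² / 0.0036
  = [1.2405]² / 0.0036
  = 427.47
Adjust for 63% response: 427.47 / 0.63 = 678.53.
Round up → n = 679.

n = 679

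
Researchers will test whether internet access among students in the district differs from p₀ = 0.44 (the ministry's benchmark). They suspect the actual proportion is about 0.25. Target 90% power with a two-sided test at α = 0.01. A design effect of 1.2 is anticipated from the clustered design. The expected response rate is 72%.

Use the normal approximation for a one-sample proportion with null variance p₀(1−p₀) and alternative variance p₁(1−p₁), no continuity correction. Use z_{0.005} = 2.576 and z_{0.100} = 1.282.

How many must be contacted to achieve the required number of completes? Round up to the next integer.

n = [z_{α/2}·√(p₀q₀) + z_β·√(p₁q₁)]² / (p₁ − p₀)²
  = [2.576·√(0.44·0.56) + 1.282·√(0.25·0.75)]² / (-0.19)²
  = [2.576·0.4964 + 1.282·0.4330]² / 0.0361
  = [1.8338]² / 0.0361
  = 93.15
Design effect: 1.2 × 93.15 = 111.79.
Adjust for 72% response: 111.79 / 0.72 = 155.26.
Round up → n = 156.

n = 156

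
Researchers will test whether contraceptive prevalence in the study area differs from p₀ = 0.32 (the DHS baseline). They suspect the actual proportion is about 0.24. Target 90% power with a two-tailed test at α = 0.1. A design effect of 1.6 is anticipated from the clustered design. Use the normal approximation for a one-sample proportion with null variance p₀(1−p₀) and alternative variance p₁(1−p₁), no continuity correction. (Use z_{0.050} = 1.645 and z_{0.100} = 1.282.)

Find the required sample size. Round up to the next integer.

n = [z_{α/2}·√(p₀q₀) + z_β·√(p₁q₁)]² / (p₁ − p₀)²
  = [1.645·√(0.32·0.68) + 1.282·√(0.24·0.76)]² / (-0.08)²
  = [1.645·0.4665 + 1.282·0.4271]² / 0.0064
  = [1.3149]² / 0.0064
  = 270.14
Design effect: 1.6 × 270.14 = 432.22.
Round up → n = 433.

n = 433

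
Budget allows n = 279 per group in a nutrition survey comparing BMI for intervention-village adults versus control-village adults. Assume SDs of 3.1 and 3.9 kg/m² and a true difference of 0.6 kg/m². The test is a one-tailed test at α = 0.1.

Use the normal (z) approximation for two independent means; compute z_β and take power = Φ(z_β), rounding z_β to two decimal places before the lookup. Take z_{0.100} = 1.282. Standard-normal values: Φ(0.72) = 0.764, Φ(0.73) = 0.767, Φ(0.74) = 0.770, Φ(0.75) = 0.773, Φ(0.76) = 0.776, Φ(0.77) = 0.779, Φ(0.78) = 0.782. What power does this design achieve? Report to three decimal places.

Power ≈ 0.767

z_β = δ·√(n/(σ₁²+σ₂²)) − z_α
    = 0.6 · √(279/24.82) − 1.282
    = 0.6 · 3.35275 − 1.282
    = 2.0117 − 1.282 = 0.7297 → 0.73
Power = Φ(0.73) = 0.767.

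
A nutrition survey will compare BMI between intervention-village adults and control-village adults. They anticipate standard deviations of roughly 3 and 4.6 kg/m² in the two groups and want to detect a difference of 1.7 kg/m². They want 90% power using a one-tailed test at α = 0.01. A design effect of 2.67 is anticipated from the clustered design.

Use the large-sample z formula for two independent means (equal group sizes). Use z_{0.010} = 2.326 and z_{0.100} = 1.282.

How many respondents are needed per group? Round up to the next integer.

n = (z_α + z_β)² · (σ₁² + σ₂²) / δ²
  = (2.326 + 1.282)² · (3² + 4.6² = 30.16) / 1.7²
  = 13.0177 · 30.16 / 2.89
  = 135.85
Design effect: 2.67 × 135.85 = 362.73.
Round up → n = 363 per group.

n = 363 per group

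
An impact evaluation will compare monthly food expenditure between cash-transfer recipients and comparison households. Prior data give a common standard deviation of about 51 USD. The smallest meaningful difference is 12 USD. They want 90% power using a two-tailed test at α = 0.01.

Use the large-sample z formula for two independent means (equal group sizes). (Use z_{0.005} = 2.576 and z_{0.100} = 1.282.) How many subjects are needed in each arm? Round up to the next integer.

n = 538 per group

n = (z_{α/2} + z_β)² · (σ₁² + σ₂²) / δ²
  = (2.576 + 1.282)² · (2·51² = 5202) / 12²
  = 14.8842 · 5202 / 144
  = 537.69
Round up → n = 538 per group.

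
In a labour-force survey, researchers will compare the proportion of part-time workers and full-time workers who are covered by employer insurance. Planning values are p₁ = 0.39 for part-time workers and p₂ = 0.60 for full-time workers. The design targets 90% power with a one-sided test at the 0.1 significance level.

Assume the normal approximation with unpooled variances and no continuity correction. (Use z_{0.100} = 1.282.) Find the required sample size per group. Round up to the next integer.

n = (z_α + z_β)² · [p₁(1−p₁) + p₂(1−p₂)] / (p₁ − p₂)²
  = (1.282 + 1.282)² · (0.39·0.61 + 0.60·0.40) / (-0.21)²
  = (2.564)² · (0.2379 + 0.2400) / 0.0441
  = 6.5741 · 0.4779 / 0.0441
  = 71.24
Round up → n = 72 per group.

n = 72 per group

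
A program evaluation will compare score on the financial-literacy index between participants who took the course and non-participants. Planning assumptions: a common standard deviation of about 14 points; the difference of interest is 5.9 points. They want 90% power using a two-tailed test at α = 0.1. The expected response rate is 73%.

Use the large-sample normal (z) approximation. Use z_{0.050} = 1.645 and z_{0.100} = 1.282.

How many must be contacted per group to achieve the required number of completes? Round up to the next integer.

n = 133 per group

n = (z_{α/2} + z_β)² · (σ₁² + σ₂²) / δ²
  = (1.645 + 1.282)² · (2·14² = 392) / 5.9²
  = 8.5673 · 392 / 34.81
  = 96.48
Adjust for 73% response: 96.48 / 0.73 = 132.16.
Round up → n = 133 per group.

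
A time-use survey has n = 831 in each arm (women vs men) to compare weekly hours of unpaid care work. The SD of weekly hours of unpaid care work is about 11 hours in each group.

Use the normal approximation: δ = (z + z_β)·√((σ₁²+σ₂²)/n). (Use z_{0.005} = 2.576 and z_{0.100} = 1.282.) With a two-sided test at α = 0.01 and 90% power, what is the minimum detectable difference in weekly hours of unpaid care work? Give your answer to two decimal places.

Minimum detectable difference ≈ 2.08 hours

δ = (z_{α/2} + z_β) · √((σ₁²+σ₂²)/n)
  = (2.576 + 1.282) · √(242/831)
  = 3.858 · √0.29122
  = 3.858 · 0.5396
  = 2.0819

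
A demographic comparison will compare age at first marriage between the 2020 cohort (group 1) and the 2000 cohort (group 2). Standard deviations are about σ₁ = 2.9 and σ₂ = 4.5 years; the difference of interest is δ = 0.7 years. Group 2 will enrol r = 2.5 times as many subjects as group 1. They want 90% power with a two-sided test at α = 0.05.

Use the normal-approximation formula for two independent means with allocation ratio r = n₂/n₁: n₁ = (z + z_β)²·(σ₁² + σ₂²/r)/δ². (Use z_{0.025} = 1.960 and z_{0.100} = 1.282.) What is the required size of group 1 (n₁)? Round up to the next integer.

n₁ = (z_{α/2} + z_β)² · (σ₁² + σ₂²/r) / δ²
   = (1.960 + 1.282)² · (2.9² + 4.5²/2.5) / 0.7²
   = 10.5106 · (8.41 + 8.1) / 0.49
   = 10.5106 · 16.51 / 0.49
   = 354.14
Round up → n₁ = 355; n₂ = r·n₁ = 2.5 × 355 = 888.

n₁ = 355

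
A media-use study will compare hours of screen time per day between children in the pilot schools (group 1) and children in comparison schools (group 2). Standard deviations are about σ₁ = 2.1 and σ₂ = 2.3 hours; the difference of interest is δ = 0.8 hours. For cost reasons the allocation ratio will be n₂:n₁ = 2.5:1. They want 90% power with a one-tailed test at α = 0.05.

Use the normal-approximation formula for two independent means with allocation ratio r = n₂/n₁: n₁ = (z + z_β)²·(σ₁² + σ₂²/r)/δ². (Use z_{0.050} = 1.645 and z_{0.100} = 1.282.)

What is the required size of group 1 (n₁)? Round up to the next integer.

n₁ = (z_α + z_β)² · (σ₁² + σ₂²/r) / δ²
   = (1.645 + 1.282)² · (2.1² + 2.3²/2.5) / 0.8²
   = 8.5673 · (4.41 + 2.116) / 0.64
   = 8.5673 · 6.526 / 0.64
   = 87.36
Round up → n₁ = 88; n₂ = r·n₁ = 2.5 × 88 = 220.

n₁ = 88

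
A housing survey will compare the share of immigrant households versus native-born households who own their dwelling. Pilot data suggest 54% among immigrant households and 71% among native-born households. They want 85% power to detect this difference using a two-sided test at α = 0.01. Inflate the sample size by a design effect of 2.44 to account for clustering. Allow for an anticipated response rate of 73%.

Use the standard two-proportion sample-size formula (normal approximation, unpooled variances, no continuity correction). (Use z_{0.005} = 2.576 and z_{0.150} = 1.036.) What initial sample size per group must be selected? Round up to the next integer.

n = (z_{α/2} + z_β)² · [p₁(1−p₁) + p₂(1−p₂)] / (p₁ − p₂)²
  = (2.576 + 1.036)² · (0.54·0.46 + 0.71·0.29) / (-0.17)²
  = (3.612)² · (0.2484 + 0.2059) / 0.0289
  = 13.0465 · 0.4543 / 0.0289
  = 205.09
Design effect: 2.44 × 205.09 = 500.41.
Adjust for 73% response: 500.41 / 0.73 = 685.50.
Round up → n = 686 per group.

n = 686 per group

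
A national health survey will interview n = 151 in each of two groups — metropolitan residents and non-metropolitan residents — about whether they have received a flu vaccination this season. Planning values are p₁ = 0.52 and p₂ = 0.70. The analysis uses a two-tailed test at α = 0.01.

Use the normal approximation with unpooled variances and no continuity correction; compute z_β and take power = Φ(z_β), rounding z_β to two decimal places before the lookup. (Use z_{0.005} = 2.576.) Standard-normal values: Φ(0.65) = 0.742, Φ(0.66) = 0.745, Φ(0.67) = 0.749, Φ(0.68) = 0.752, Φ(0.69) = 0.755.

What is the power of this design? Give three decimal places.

Power ≈ 0.755

z_β = |p₁−p₂|·√(n/[p₁q₁+p₂q₂]) − z_{α/2}
    = 0.18 · √(151/0.4596) − 2.576
    = 0.18 · 18.1259 − 2.576
    = 3.2627 − 2.576 = 0.6867 → 0.69
Power = Φ(0.69) = 0.755.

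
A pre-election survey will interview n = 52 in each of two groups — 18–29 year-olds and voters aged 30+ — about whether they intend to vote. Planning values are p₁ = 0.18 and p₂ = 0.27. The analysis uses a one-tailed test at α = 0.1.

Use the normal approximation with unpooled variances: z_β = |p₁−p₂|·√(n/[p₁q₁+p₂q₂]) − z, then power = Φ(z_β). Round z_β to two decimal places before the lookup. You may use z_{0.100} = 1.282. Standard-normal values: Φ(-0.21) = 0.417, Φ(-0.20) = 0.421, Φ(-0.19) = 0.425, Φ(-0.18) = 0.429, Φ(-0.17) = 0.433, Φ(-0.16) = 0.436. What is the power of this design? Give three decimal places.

z_β = |p₁−p₂|·√(n/[p₁q₁+p₂q₂]) − z_α
    = 0.09 · √(52/0.3447) − 1.282
    = 0.09 · 12.2823 − 1.282
    = 1.1054 − 1.282 = -0.1766 → -0.18
Power = Φ(-0.18) = 0.429.

Power ≈ 0.429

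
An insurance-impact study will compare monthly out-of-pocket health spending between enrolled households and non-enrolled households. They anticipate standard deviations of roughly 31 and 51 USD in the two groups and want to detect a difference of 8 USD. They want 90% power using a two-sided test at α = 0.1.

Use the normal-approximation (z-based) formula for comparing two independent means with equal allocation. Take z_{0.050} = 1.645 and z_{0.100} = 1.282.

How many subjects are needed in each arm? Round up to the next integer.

n = (z_{α/2} + z_β)² · (σ₁² + σ₂²) / δ²
  = (1.645 + 1.282)² · (31² + 51² = 3562) / 8²
  = 8.5673 · 3562 / 64
  = 476.83
Round up → n = 477 per group.

n = 477 per group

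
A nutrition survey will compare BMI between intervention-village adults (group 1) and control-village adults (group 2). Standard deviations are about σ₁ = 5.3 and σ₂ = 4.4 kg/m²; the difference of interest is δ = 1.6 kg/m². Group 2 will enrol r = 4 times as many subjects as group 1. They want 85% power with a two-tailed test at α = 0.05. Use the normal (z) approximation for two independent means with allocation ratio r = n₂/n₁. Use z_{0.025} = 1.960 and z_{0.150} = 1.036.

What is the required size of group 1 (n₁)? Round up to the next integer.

n₁ = (z_{α/2} + z_β)² · (σ₁² + σ₂²/r) / δ²
   = (1.960 + 1.036)² · (5.3² + 4.4²/4) / 1.6²
   = 8.9760 · (28.09 + 4.84) / 2.56
   = 8.9760 · 32.93 / 2.56
   = 115.46
Round up → n₁ = 116; n₂ = r·n₁ = 4 × 116 = 464.

n₁ = 116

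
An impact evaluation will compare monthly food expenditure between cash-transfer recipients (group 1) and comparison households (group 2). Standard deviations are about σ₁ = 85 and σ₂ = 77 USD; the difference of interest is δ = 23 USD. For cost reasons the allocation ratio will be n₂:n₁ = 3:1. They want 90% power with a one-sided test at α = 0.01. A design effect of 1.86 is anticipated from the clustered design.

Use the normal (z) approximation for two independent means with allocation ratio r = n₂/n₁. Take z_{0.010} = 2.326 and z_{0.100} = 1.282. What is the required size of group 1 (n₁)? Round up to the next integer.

n₁ = 422

n₁ = (z_α + z_β)² · (σ₁² + σ₂²/r) / δ²
   = (2.326 + 1.282)² · (85² + 77²/3) / 23²
   = 13.0177 · (7225 + 1976.3) / 529
   = 13.0177 · 9201.3 / 529
   = 226.43
Design effect: 1.86 × 226.43 = 421.15.
Round up → n₁ = 422; n₂ = r·n₁ = 3 × 422 = 1266.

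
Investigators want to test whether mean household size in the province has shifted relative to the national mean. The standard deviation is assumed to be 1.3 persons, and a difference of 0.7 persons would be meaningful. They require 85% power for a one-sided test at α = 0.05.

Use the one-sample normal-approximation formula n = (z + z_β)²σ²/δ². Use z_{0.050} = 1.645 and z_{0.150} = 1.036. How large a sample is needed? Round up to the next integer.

n = 25

n = (z_α + z_β)² · σ² / δ²
  = (1.645 + 1.036)² · 1.3² / 0.7²
  = 7.1878 · 1.69 / 0.49
  = 24.79
Round up → n = 25.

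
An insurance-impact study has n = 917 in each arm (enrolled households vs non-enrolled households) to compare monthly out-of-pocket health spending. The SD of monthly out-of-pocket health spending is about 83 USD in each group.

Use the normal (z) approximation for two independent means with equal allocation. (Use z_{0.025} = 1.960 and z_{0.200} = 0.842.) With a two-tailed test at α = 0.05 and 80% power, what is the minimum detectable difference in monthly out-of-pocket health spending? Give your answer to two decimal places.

Minimum detectable difference ≈ 10.86 USD

δ = (z_{α/2} + z_β) · √((σ₁²+σ₂²)/n)
  = (1.960 + 0.842) · √(13778/917)
  = 2.802 · √15.0251
  = 2.802 · 3.8762
  = 10.8612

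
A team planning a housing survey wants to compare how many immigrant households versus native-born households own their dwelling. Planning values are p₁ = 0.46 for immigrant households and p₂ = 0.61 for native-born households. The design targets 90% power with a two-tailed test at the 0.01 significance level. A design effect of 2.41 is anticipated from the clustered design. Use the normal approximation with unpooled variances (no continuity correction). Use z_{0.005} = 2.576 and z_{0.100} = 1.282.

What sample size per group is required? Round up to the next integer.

n = (z_{α/2} + z_β)² · [p₁(1−p₁) + p₂(1−p₂)] / (p₁ − p₂)²
  = (2.576 + 1.282)² · (0.46·0.54 + 0.61·0.39) / (-0.15)²
  = (3.858)² · (0.2484 + 0.2379) / 0.0225
  = 14.8842 · 0.4863 / 0.0225
  = 321.70
Design effect: 2.41 × 321.70 = 775.29.
Round up → n = 776 per group.

n = 776 per group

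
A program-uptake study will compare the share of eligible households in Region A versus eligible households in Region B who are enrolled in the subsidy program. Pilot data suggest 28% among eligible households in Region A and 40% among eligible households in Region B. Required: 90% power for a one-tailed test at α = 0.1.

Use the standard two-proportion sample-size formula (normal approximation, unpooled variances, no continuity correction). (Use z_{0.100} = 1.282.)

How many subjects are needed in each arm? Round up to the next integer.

n = 202 per group

n = (z_α + z_β)² · [p₁(1−p₁) + p₂(1−p₂)] / (p₁ − p₂)²
  = (1.282 + 1.282)² · (0.28·0.72 + 0.40·0.60) / (-0.12)²
  = (2.564)² · (0.2016 + 0.2400) / 0.0144
  = 6.5741 · 0.4416 / 0.0144
  = 201.61
Round up → n = 202 per group.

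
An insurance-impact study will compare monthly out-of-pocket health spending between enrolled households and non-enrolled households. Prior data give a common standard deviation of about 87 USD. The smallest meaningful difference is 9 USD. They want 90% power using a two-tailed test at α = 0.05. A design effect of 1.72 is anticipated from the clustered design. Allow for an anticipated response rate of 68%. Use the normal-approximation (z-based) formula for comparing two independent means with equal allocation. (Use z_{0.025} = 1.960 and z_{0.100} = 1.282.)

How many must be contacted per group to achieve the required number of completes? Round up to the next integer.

n = (z_{α/2} + z_β)² · (σ₁² + σ₂²) / δ²
  = (1.960 + 1.282)² · (2·87² = 15138) / 9²
  = 10.5106 · 15138 / 81
  = 1964.31
Design effect: 1.72 × 1964.31 = 3378.61.
Adjust for 68% response: 3378.61 / 0.68 = 4968.54.
Round up → n = 4969 per group.

n = 4969 per group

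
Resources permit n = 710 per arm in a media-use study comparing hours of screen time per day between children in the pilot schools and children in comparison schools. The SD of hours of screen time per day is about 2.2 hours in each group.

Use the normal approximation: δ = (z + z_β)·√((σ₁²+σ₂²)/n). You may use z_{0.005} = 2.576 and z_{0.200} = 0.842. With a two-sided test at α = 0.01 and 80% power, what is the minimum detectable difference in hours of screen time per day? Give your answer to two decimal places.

δ = (z_{α/2} + z_β) · √((σ₁²+σ₂²)/n)
  = (2.576 + 0.842) · √(9.68/710)
  = 3.418 · √0.01363
  = 3.418 · 0.1168
  = 0.3991

Minimum detectable difference ≈ 0.40 hours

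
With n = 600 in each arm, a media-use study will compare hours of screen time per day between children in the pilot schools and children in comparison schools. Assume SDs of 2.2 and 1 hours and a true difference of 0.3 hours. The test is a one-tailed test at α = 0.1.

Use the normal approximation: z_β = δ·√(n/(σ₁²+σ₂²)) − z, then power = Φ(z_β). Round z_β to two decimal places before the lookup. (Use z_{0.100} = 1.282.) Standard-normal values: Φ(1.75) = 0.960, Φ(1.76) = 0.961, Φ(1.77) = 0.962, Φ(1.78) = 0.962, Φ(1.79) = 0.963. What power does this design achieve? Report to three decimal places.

z_β = δ·√(n/(σ₁²+σ₂²)) − z_α
    = 0.3 · √(600/5.84) − 1.282
    = 0.3 · 10.13606 − 1.282
    = 3.0408 − 1.282 = 1.7588 → 1.76
Power = Φ(1.76) = 0.961.

Power ≈ 0.961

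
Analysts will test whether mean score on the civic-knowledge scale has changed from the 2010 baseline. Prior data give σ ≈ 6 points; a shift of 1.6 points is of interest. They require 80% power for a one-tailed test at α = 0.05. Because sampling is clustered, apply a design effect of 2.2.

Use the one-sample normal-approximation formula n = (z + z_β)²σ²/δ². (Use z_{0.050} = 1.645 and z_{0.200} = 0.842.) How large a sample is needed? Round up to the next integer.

n = 192

n = (z_α + z_β)² · σ² / δ²
  = (1.645 + 0.842)² · 6² / 1.6²
  = 6.1852 · 36 / 2.56
  = 86.98
Design effect: 2.2 × 86.98 = 191.35.
Round up → n = 192.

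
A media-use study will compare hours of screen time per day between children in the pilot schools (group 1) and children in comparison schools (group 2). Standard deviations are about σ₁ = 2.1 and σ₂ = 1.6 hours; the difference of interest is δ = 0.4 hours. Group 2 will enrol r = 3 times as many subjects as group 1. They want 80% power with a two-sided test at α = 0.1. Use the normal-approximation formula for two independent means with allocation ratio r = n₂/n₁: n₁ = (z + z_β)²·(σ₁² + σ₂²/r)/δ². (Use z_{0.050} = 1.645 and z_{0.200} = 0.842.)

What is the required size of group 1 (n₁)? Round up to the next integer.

n₁ = 204

n₁ = (z_{α/2} + z_β)² · (σ₁² + σ₂²/r) / δ²
   = (1.645 + 0.842)² · (2.1² + 1.6²/3) / 0.4²
   = 6.1852 · (4.41 + 0.85333) / 0.16
   = 6.1852 · 5.2633 / 0.16
   = 203.47
Round up → n₁ = 204; n₂ = r·n₁ = 3 × 204 = 612.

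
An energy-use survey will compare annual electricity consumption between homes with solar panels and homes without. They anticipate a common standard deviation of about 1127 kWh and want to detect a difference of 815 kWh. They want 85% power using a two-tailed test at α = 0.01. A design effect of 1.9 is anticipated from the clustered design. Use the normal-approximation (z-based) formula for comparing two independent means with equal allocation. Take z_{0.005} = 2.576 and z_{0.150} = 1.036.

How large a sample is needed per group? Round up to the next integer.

n = (z_{α/2} + z_β)² · (σ₁² + σ₂²) / δ²
  = (2.576 + 1.036)² · (2·1127² = 2540258) / 815²
  = 13.0465 · 2540258 / 664225
  = 49.90
Design effect: 1.9 × 49.90 = 94.80.
Round up → n = 95 per group.

n = 95 per group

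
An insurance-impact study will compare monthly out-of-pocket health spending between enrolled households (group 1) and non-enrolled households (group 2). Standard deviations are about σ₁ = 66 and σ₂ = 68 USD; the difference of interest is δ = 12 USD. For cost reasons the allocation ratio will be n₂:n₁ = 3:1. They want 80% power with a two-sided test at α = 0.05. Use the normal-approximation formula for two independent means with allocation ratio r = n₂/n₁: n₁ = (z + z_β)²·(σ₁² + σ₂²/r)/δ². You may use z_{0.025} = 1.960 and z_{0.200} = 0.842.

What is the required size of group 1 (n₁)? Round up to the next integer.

n₁ = 322

n₁ = (z_{α/2} + z_β)² · (σ₁² + σ₂²/r) / δ²
   = (1.960 + 0.842)² · (66² + 68²/3) / 12²
   = 7.8512 · (4356 + 1541.3) / 144
   = 7.8512 · 5897.3 / 144
   = 321.54
Round up → n₁ = 322; n₂ = r·n₁ = 3 × 322 = 966.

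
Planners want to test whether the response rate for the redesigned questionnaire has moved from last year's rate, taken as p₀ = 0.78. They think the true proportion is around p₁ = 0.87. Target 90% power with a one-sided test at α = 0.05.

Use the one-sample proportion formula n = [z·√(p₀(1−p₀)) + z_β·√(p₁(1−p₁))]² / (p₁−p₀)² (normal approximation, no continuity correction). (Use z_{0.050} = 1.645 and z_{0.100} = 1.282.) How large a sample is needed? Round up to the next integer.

n = [z_α·√(p₀q₀) + z_β·√(p₁q₁)]² / (p₁ − p₀)²
  = [1.645·√(0.78·0.22) + 1.282·√(0.87·0.13)]² / (0.09)²
  = [1.645·0.4142 + 1.282·0.3363]² / 0.0081
  = [1.1126]² / 0.0081
  = 152.82
Round up → n = 153.

n = 153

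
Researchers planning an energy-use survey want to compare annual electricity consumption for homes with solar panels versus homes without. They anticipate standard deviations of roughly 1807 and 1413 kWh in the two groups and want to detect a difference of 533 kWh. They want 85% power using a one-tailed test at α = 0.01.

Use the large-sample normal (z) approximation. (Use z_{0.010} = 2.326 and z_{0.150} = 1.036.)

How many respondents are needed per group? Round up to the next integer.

n = 210 per group

n = (z_α + z_β)² · (σ₁² + σ₂²) / δ²
  = (2.326 + 1.036)² · (1807² + 1413² = 5261818) / 533²
  = 11.3030 · 5261818 / 284089
  = 209.35
Round up → n = 210 per group.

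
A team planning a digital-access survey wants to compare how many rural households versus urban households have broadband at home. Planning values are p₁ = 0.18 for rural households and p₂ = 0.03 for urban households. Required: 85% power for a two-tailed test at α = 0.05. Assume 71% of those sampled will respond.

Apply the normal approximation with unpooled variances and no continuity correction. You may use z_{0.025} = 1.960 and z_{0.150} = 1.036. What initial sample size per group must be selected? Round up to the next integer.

n = 100 per group

n = (z_{α/2} + z_β)² · [p₁(1−p₁) + p₂(1−p₂)] / (p₁ − p₂)²
  = (1.960 + 1.036)² · (0.18·0.82 + 0.03·0.97) / (0.15)²
  = (2.996)² · (0.1476 + 0.0291) / 0.0225
  = 8.9760 · 0.1767 / 0.0225
  = 70.49
Adjust for 71% response: 70.49 / 0.71 = 99.28.
Round up → n = 100 per group.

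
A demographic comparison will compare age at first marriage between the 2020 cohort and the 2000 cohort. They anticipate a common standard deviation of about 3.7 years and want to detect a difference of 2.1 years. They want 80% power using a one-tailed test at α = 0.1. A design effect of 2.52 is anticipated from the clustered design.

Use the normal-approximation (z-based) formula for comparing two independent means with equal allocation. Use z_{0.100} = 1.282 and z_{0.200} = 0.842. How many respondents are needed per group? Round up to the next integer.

n = 71 per group

n = (z_α + z_β)² · (σ₁² + σ₂²) / δ²
  = (1.282 + 0.842)² · (2·3.7² = 27.38) / 2.1²
  = 4.5114 · 27.38 / 4.41
  = 28.01
Design effect: 2.52 × 28.01 = 70.58.
Round up → n = 71 per group.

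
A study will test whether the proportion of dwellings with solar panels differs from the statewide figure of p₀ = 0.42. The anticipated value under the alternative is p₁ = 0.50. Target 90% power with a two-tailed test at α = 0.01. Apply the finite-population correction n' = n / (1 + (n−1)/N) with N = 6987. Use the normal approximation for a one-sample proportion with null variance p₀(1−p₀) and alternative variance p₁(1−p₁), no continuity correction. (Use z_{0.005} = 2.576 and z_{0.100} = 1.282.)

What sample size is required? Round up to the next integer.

n = [z_{α/2}·√(p₀q₀) + z_β·√(p₁q₁)]² / (p₁ − p₀)²
  = [2.576·√(0.42·0.58) + 1.282·√(0.50·0.50)]² / (0.08)²
  = [2.576·0.4936 + 1.282·0.5000]² / 0.0064
  = [1.9124]² / 0.0064
  = 571.45
Finite-population correction (N = 6987): 571.45 / (1 + (571.45 − 1)/6987) = 528.32.
Round up → n = 529.

n = 529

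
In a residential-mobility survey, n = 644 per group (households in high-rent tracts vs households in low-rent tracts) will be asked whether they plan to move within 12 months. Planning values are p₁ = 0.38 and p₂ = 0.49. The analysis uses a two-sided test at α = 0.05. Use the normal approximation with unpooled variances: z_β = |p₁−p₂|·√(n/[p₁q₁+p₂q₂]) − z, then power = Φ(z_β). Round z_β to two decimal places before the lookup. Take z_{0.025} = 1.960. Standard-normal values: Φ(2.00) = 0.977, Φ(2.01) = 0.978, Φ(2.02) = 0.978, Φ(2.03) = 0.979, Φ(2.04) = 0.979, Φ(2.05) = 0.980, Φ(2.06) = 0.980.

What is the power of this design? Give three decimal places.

z_β = |p₁−p₂|·√(n/[p₁q₁+p₂q₂]) − z_{α/2}
    = 0.11 · √(644/0.4855) − 1.960
    = 0.11 · 36.4207 − 1.960
    = 4.0063 − 1.960 = 2.0463 → 2.05
Power = Φ(2.05) = 0.980.

Power ≈ 0.980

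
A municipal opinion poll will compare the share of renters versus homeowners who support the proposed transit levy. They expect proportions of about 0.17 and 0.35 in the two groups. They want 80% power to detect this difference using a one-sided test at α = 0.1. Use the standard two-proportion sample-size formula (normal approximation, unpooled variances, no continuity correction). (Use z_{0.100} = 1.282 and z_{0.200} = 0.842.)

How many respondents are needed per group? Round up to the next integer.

n = 52 per group

n = (z_α + z_β)² · [p₁(1−p₁) + p₂(1−p₂)] / (p₁ − p₂)²
  = (1.282 + 0.842)² · (0.17·0.83 + 0.35·0.65) / (-0.18)²
  = (2.124)² · (0.1411 + 0.2275) / 0.0324
  = 4.5114 · 0.3686 / 0.0324
  = 51.32
Round up → n = 52 per group.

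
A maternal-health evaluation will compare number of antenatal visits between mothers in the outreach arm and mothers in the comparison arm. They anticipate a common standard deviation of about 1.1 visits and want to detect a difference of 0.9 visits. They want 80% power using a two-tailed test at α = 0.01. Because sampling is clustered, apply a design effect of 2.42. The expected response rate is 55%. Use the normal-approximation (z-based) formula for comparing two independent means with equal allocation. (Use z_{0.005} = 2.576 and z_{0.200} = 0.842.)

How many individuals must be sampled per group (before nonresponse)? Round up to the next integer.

n = (z_{α/2} + z_β)² · (σ₁² + σ₂²) / δ²
  = (2.576 + 0.842)² · (2·1.1² = 2.42) / 0.9²
  = 11.6827 · 2.42 / 0.81
  = 34.90
Design effect: 2.42 × 34.90 = 84.47.
Adjust for 55% response: 84.47 / 0.55 = 153.58.
Round up → n = 154 per group.

n = 154 per group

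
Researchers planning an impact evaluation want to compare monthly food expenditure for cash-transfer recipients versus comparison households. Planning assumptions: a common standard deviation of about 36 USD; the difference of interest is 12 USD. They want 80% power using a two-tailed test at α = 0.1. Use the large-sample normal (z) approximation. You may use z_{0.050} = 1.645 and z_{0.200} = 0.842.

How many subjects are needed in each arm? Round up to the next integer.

n = 112 per group

n = (z_{α/2} + z_β)² · (σ₁² + σ₂²) / δ²
  = (1.645 + 0.842)² · (2·36² = 2592) / 12²
  = 6.1852 · 2592 / 144
  = 111.33
Round up → n = 112 per group.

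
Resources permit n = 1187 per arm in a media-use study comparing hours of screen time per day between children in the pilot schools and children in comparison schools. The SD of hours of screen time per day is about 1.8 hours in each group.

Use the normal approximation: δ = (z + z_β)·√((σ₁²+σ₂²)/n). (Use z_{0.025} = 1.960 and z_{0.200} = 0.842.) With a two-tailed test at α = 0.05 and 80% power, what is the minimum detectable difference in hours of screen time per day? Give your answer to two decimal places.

δ = (z_{α/2} + z_β) · √((σ₁²+σ₂²)/n)
  = (1.960 + 0.842) · √(6.48/1187)
  = 2.802 · √0.00546
  = 2.802 · 0.0739
  = 0.2070

Minimum detectable difference ≈ 0.21 hours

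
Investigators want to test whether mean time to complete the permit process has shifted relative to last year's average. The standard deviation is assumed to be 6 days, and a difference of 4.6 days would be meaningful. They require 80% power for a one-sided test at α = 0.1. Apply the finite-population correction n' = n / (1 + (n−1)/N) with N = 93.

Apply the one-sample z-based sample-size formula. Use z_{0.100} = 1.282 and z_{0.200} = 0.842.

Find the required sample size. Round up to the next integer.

n = 8

n = (z_α + z_β)² · σ² / δ²
  = (1.282 + 0.842)² · 6² / 4.6²
  = 4.5114 · 36 / 21.16
  = 7.68
Finite-population correction (N = 93): 7.68 / (1 + (7.68 − 1)/93) = 7.16.
Round up → n = 8.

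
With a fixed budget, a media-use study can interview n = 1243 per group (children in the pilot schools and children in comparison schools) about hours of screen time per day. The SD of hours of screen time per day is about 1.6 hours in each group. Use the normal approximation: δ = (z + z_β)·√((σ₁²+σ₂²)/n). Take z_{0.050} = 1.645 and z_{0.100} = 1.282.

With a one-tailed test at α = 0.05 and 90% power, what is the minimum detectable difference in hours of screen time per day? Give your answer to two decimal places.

Minimum detectable difference ≈ 0.19 hours

δ = (z_α + z_β) · √((σ₁²+σ₂²)/n)
  = (1.645 + 1.282) · √(5.12/1243)
  = 2.927 · √0.00412
  = 2.927 · 0.0642
  = 0.1879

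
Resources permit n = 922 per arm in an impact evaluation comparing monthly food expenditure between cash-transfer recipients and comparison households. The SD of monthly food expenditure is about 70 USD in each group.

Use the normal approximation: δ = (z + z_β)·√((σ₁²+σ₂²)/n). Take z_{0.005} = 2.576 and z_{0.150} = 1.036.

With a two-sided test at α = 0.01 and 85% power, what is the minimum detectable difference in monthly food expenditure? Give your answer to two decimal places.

Minimum detectable difference ≈ 11.78 USD

δ = (z_{α/2} + z_β) · √((σ₁²+σ₂²)/n)
  = (2.576 + 1.036) · √(9800/922)
  = 3.612 · √10.6291
  = 3.612 · 3.2602
  = 11.7759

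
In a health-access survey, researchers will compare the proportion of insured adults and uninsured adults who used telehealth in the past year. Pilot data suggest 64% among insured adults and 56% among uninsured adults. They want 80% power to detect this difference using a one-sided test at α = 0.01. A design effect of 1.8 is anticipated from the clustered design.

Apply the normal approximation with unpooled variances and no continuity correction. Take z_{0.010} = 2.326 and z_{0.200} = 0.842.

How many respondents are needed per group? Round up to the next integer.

n = 1346 per group

n = (z_α + z_β)² · [p₁(1−p₁) + p₂(1−p₂)] / (p₁ − p₂)²
  = (2.326 + 0.842)² · (0.64·0.36 + 0.56·0.44) / (0.08)²
  = (3.168)² · (0.2304 + 0.2464) / 0.0064
  = 10.0362 · 0.4768 / 0.0064
  = 747.70
Design effect: 1.8 × 747.70 = 1345.86.
Round up → n = 1346 per group.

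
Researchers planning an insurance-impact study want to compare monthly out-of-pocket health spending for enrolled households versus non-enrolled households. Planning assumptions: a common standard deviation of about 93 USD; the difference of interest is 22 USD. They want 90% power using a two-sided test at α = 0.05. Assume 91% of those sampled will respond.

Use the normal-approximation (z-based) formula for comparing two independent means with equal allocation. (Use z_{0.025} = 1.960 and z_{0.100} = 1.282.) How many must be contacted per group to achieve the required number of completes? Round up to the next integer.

n = (z_{α/2} + z_β)² · (σ₁² + σ₂²) / δ²
  = (1.960 + 1.282)² · (2·93² = 17298) / 22²
  = 10.5106 · 17298 / 484
  = 375.64
Adjust for 91% response: 375.64 / 0.91 = 412.80.
Round up → n = 413 per group.

n = 413 per group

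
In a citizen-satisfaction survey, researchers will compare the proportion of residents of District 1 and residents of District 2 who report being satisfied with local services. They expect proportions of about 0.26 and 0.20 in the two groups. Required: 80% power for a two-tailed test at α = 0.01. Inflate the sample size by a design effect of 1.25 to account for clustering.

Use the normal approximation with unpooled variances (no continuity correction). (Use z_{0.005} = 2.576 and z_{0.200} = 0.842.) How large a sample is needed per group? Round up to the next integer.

n = (z_{α/2} + z_β)² · [p₁(1−p₁) + p₂(1−p₂)] / (p₁ − p₂)²
  = (2.576 + 0.842)² · (0.26·0.74 + 0.20·0.80) / (0.06)²
  = (3.418)² · (0.1924 + 0.1600) / 0.0036
  = 11.6827 · 0.3524 / 0.0036
  = 1143.61
Design effect: 1.25 × 1143.61 = 1429.51.
Round up → n = 1430 per group.

n = 1430 per group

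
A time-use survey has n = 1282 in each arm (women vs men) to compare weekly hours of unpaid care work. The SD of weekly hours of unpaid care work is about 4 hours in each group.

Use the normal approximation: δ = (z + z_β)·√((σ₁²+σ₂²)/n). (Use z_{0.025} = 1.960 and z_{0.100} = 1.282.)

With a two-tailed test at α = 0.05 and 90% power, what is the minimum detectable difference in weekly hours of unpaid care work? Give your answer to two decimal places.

δ = (z_{α/2} + z_β) · √((σ₁²+σ₂²)/n)
  = (1.960 + 1.282) · √(32/1282)
  = 3.242 · √0.02496
  = 3.242 · 0.1580
  = 0.5122

Minimum detectable difference ≈ 0.51 hours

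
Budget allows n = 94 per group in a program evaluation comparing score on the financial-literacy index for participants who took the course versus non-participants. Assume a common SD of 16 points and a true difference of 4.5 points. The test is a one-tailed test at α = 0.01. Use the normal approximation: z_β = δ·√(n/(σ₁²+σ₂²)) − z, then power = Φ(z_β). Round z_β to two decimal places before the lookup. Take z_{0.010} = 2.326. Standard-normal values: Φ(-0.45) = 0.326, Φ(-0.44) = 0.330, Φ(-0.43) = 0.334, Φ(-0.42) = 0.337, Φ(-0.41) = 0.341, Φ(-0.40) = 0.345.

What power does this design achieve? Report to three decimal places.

z_β = δ·√(n/(σ₁²+σ₂²)) − z_α
    = 4.5 · √(94/512) − 2.326
    = 4.5 · 0.42848 − 2.326
    = 1.9282 − 2.326 = -0.3978 → -0.40
Power = Φ(-0.40) = 0.345.

Power ≈ 0.345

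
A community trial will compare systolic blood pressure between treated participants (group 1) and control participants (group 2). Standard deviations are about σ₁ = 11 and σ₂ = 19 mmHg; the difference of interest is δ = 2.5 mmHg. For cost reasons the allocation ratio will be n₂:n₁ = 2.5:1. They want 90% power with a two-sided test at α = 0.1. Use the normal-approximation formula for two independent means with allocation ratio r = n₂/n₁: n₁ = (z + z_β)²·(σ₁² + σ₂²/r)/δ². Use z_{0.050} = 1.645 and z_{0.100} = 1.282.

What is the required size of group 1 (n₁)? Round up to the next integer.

n₁ = (z_{α/2} + z_β)² · (σ₁² + σ₂²/r) / δ²
   = (1.645 + 1.282)² · (11² + 19²/2.5) / 2.5²
   = 8.5673 · (121 + 144.4) / 6.25
   = 8.5673 · 265.4 / 6.25
   = 363.80
Round up → n₁ = 364; n₂ = r·n₁ = 2.5 × 364 = 910.

n₁ = 364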